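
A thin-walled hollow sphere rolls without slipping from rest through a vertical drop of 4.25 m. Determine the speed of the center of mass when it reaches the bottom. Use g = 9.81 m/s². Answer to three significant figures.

v ≈ 7.07 m/s

The moment of inertia is (2/3)MR², giving k ≡ I/(MR²) = 2/3.
Pure rolling means v = ωR; then KE = ½Mv² + ½I(v/R)² = ½(1+k)Mv² = (5/6)Mv².
Setting Mgh = (5/6)Mv² gives v = √(2gh/(1+k)) = √(2·9.81·4.25/1.667) ≈ 7.07 m/s.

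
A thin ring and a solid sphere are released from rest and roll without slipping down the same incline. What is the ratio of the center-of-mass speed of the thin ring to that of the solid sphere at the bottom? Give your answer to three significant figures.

Each satisfies Mgh = ½(1+k)Mv² with k = I/(MR²), so v ∝ 1/√(1+k).
For the thin ring k = 1; for the solid sphere k = 0.4.
v₁/v₂ = √((1+k₂)/(1+k₁)) = √(1.4/2) ≈ 0.837.

v_ratio ≈ 0.837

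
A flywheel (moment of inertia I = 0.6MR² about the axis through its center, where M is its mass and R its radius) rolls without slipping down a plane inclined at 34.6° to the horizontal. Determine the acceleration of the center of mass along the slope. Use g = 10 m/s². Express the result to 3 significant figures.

a ≈ 3.55 m/s²

With I = 0.6MR², the ratio k = I/(MR²) is 0.6.
Along the incline Mg sinθ − f = Ma, and torque about the center fR = Iα = kMR²(a/R) gives f = kMa.
Eliminating f: Mg sinθ = (1+k)Ma, so a = g sinθ/(1+k) = 10 × sin34.6° / 1.6 ≈ 3.55 m/s².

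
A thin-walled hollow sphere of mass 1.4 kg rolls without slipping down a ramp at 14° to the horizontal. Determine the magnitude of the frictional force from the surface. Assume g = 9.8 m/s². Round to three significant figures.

f ≈ 1.33 N

With I = (2/3)MR², the ratio k = I/(MR²) is 2/3.
Translational: Mg sinθ − f = Ma. Rotational about the CM: fR = Iα = kMRa, so f = kMa.
Combining, a = g sinθ/(1+k) and f = kMa = kMg sinθ/(1+k).
f = (2/3) × 1.4 × 9.8 × sin14° / 1.667 ≈ 1.33 N.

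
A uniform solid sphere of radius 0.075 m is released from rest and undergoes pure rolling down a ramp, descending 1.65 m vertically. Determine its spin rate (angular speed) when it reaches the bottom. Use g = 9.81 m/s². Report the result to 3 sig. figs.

For this body I = (2/5)MR², i.e. k = I/(MR²) = 0.4.
The rolling condition ω = v/R makes the rotational term ½I(v/R)² = ½kMv², so KE_total = ½(1+k)Mv² = (7/10)Mv².
Energy conservation Mgh = ½(1+k)Mv² gives v = √(2gh/(1+k)) = √(2 × 9.81 × 1.65 / 1.4) = 4.809 m/s.
The angular speed follows from ω = v/R = 4.809/0.075 ≈ 64.1 rad/s.

ω ≈ 64.1 rad/s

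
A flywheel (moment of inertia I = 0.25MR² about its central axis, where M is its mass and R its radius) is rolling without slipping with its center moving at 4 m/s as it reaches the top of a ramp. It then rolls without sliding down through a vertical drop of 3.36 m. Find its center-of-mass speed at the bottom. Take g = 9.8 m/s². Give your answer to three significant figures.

v ≈ 8.29 m/s

Here I = 0.25MR², so the shape factor k = I/(MR²) = 0.25.
Pure rolling means v = ωR; then KE = ½Mv² + ½I(v/R)² = ½(1+k)Mv² = (5/8)Mv².
Energy conservation: (5/8)Mv₀² + Mgh = (5/8)Mv², so v² = v₀² + 2gh/(1+k).
v = √(4² + 2×9.8×3.36/1.25) = √68.68 ≈ 8.29 m/s.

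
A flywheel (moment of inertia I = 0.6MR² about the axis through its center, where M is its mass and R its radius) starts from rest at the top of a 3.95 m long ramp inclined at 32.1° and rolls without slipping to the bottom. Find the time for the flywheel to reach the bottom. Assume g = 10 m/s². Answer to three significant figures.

t ≈ 1.54 s

Here I = 0.6MR², so the shape factor k = I/(MR²) = 0.6.
Translational: Mg sinθ − f = Ma. Rotational about the CM: fR = Iα = kMRa, so f = kMa.
Hence a = g sinθ/(1+k) = 10×sin32.1°/1.6 = 3.321 m/s².
With constant a from rest, t = √(2L/a) = √(2·3.95/3.321) ≈ 1.54 s.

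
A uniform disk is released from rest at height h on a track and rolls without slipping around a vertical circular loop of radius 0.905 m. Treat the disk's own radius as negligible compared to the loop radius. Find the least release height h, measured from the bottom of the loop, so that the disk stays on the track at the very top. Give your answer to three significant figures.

h_min ≈ 2.49 m

Here I = (1/2)MR², so the shape factor k = I/(MR²) = 0.5.
At the top, contact is just lost when gravity alone supplies the centripetal force: Mg = Mv_top²/r, i.e. v_top² = gr.
With ω = v/R, the kinetic energy at speed v is ½(1+k)Mv² = (3/4)Mv².
Energy conservation from release (height h) to the top (height 2r): Mgh = Mg(2r) + (3/4)M·gr.
Thus h_min = 2r + (1+k)r/2 = r(2 + 1.5/2) = 0.905 × 2.75 ≈ 2.49 m.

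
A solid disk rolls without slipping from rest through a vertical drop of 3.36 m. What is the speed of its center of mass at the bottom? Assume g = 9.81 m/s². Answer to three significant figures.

v ≈ 6.63 m/s

Here I = (1/2)MR², so the shape factor k = I/(MR²) = 0.5.
The rolling condition ω = v/R makes the rotational term ½I(v/R)² = ½kMv², so KE_total = ½(1+k)Mv² = (3/4)Mv².
Energy conservation: Mgh = (3/4)Mv², so v = √(2gh/(1+k)) = √(2 × 9.81 × 3.36 / 1.5) ≈ 6.63 m/s.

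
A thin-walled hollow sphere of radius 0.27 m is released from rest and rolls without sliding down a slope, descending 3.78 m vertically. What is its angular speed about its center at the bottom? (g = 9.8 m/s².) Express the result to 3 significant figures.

With I = (2/3)MR², the ratio k = I/(MR²) is 2/3.
The rolling condition ω = v/R makes the rotational term ½I(v/R)² = ½kMv², so KE_total = ½(1+k)Mv² = (5/6)Mv².
Energy conservation Mgh = ½(1+k)Mv² gives v = √(2gh/(1+k)) = √(2 × 9.8 × 3.78 / 1.667) = 6.667 m/s.
The angular speed follows from ω = v/R = 6.667/0.27 ≈ 24.7 rad/s.

ω ≈ 24.7 rad/s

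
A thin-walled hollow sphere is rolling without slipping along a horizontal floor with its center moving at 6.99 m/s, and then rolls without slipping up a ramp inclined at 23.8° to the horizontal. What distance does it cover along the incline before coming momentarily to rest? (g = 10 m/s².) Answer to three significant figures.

d ≈ 10.1 m

Here I = (2/3)MR², so the shape factor k = I/(MR²) = 2/3.
Pure rolling means v = ωR; then KE = ½Mv² + ½I(v/R)² = ½(1+k)Mv² = (5/6)Mv².
Setting this equal to Mgh gives the vertical rise h = (1+k)v₀²/(2g) = 1.667×6.99²/(2×10) = 4.072 m.
The distance along the slope is d = h/sinθ = 4.072/sin23.8° ≈ 10.1 m.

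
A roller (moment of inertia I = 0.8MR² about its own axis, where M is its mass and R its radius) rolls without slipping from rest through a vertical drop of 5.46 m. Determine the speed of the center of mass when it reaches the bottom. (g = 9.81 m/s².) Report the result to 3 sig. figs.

For this body I = 0.8MR², i.e. k = I/(MR²) = 0.8.
Rolling without slipping gives ω = v/R, so the total kinetic energy is ½Mv² + ½Iω² = ½(1+k)Mv² = (9/10)Mv².
Setting Mgh = (9/10)Mv² gives v = √(2gh/(1+k)) = √(2·9.81·5.46/1.8) ≈ 7.71 m/s.

v ≈ 7.71 m/s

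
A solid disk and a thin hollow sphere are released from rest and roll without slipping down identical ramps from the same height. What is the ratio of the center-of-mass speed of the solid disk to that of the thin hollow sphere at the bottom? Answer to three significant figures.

v_ratio ≈ 1.05

Each satisfies Mgh = ½(1+k)Mv² with k = I/(MR²), so v ∝ 1/√(1+k).
For the solid disk k = 0.5; for the thin hollow sphere k = 2/3.
v₁/v₂ = √((1+k₂)/(1+k₁)) = √(1.667/1.5) ≈ 1.05.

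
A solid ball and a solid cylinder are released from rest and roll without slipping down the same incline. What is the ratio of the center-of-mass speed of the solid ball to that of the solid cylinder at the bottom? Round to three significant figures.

Each satisfies Mgh = ½(1+k)Mv² with k = I/(MR²), so v ∝ 1/√(1+k).
For the solid ball k = 0.4; for the solid cylinder k = 0.5.
v₁/v₂ = √((1+k₂)/(1+k₁)) = √(1.5/1.4) ≈ 1.04.

v_ratio ≈ 1.04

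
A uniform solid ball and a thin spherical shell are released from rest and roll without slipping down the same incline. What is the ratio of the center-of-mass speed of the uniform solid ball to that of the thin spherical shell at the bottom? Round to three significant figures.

v_ratio ≈ 1.09

Each satisfies Mgh = ½(1+k)Mv² with k = I/(MR²), so v ∝ 1/√(1+k).
For the uniform solid ball k = 0.4; for the thin spherical shell k = 2/3.
v₁/v₂ = √((1+k₂)/(1+k₁)) = √(1.667/1.4) ≈ 1.09.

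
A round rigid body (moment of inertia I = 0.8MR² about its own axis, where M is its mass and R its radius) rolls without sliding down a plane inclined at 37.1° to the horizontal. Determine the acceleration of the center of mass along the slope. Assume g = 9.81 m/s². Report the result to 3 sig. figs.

With I = 0.8MR², the ratio k = I/(MR²) is 0.8.
Along the incline Mg sinθ − f = Ma, and torque about the center fR = Iα = kMR²(a/R) gives f = kMa.
Eliminating f: Mg sinθ = (1+k)Ma, so a = g sinθ/(1+k) = 9.81 × sin37.1° / 1.8 ≈ 3.29 m/s².

a ≈ 3.29 m/s²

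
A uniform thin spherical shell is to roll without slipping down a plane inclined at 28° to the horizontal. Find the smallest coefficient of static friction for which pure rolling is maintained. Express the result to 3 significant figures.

Here I = (2/3)MR², so the shape factor k = I/(MR²) = 2/3.
Newton's second law down the slope: Mg sinθ − f = Ma. The torque equation fR = Iα (with α = a/R) gives f = kMa.
These give a = g sinθ/(1+k) and the required friction f = kMg sinθ/(1+k).
The normal force is N = Mg cosθ, so μ_min = f/N = k tanθ/(1+k).
μ_min = (2/3) × tan28° / 1.667 ≈ 0.213.

μ_min ≈ 0.213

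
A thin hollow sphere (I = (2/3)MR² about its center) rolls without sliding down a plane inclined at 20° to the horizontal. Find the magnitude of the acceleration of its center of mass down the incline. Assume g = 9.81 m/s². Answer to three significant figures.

a ≈ 2.01 m/s²

For this body I = (2/3)MR², i.e. k = I/(MR²) = 2/3.
Translational: Mg sinθ − f = Ma. Rotational about the CM: fR = Iα = kMRa, so f = kMa.
Eliminating f: Mg sinθ = (1+k)Ma, so a = g sinθ/(1+k) = 9.81 × sin20° / 1.667 ≈ 2.01 m/s².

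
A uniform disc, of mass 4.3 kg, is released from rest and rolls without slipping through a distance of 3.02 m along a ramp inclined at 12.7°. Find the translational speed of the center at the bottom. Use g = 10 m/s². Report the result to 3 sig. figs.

v ≈ 2.98 m/s

Here I = (1/2)MR², so the shape factor k = I/(MR²) = 0.5.
Pure rolling means v = ωR; then KE = ½Mv² + ½I(v/R)² = ½(1+k)Mv² = (3/4)Mv².
The vertical drop is h = L sinθ = 3.02 × sin12.7° = 0.6639 m.
Energy conservation: Mgh = (3/4)Mv², so v = √(2gh/(1+k)) = √(2 × 10 × 0.6639 / 1.5) ≈ 2.98 m/s.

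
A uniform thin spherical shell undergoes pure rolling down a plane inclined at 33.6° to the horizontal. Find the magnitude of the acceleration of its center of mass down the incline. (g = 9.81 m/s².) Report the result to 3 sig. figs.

a ≈ 3.26 m/s²

With I = (2/3)MR², the ratio k = I/(MR²) is 2/3.
Translational: Mg sinθ − f = Ma. Rotational about the CM: fR = Iα = kMRa, so f = kMa.
Eliminating f: Mg sinθ = (1+k)Ma, so a = g sinθ/(1+k) = 9.81 × sin33.6° / 1.667 ≈ 3.26 m/s².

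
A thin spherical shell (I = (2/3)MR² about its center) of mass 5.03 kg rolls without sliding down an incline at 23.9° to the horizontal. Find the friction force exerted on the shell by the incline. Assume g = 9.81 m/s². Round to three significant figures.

Here I = (2/3)MR², so the shape factor k = I/(MR²) = 2/3.
Translational: Mg sinθ − f = Ma. Rotational about the CM: fR = Iα = kMRa, so f = kMa.
Combining, a = g sinθ/(1+k) and f = kMa = kMg sinθ/(1+k).
f = (2/3) × 5.03 × 9.81 × sin23.9° / 1.667 ≈ 8.00 N.

f ≈ 8.00 N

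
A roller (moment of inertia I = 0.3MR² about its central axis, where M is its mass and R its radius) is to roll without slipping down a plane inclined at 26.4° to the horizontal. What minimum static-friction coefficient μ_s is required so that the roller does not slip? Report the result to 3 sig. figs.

μ_min ≈ 0.115

Here I = 0.3MR², so the shape factor k = I/(MR²) = 0.3.
Translational: Mg sinθ − f = Ma. Rotational about the CM: fR = Iα = kMRa, so f = kMa.
These give a = g sinθ/(1+k) and the required friction f = kMg sinθ/(1+k).
The normal force is N = Mg cosθ, so μ_min = f/N = k tanθ/(1+k).
μ_min = 0.3 × tan26.4° / 1.3 ≈ 0.115.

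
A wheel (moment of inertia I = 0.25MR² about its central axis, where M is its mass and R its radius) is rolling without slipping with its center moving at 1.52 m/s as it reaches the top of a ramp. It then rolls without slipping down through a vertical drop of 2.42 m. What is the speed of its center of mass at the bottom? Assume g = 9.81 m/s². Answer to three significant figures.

The moment of inertia is 0.25MR², giving k ≡ I/(MR²) = 0.25.
Rolling without slipping gives ω = v/R, so the total kinetic energy is ½Mv² + ½Iω² = ½(1+k)Mv² = (5/8)Mv².
Energy conservation: (5/8)Mv₀² + Mgh = (5/8)Mv², so v² = v₀² + 2gh/(1+k).
v = √(1.52² + 2×9.81×2.42/1.25) = √40.29 ≈ 6.35 m/s.

v ≈ 6.35 m/s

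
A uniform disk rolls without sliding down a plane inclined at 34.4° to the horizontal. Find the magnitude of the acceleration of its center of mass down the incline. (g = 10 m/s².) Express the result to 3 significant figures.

With I = (1/2)MR², the ratio k = I/(MR²) is 0.5.
Along the incline Mg sinθ − f = Ma, and torque about the center fR = Iα = kMR²(a/R) gives f = kMa.
Eliminating f: Mg sinθ = (1+k)Ma, so a = g sinθ/(1+k) = 10 × sin34.4° / 1.5 ≈ 3.77 m/s².

a ≈ 3.77 m/s²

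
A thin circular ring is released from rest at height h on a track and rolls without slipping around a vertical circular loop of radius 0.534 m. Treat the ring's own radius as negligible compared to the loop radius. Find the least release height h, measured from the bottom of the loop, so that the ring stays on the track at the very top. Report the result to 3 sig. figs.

h_min ≈ 1.60 m

The moment of inertia is MR², giving k ≡ I/(MR²) = 1.
At the top, contact is just lost when gravity alone supplies the centripetal force: Mg = Mv_top²/r, i.e. v_top² = gr.
With ω = v/R, the kinetic energy at speed v is ½(1+k)Mv² = Mv².
Energy conservation from release (height h) to the top (height 2r): Mgh = Mg(2r) + M·gr.
Thus h_min = 2r + (1+k)r/2 = r(2 + 2/2) = 0.534 × 3 ≈ 1.60 m.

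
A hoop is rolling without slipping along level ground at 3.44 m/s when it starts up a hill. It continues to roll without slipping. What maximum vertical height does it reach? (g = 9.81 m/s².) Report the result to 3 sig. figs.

h ≈ 1.21 m

For this body I = MR², i.e. k = I/(MR²) = 1.
Since it rolls without slipping, ω = v/R and KE = ½Mv² + ½Iω² = ½(1+k)Mv² = Mv².
At the top the kinetic energy is zero, so Mv₀² = Mgh.
Thus h = (1+k)v₀²/(2g) = 2 × 3.44² / (2 × 9.81) ≈ 1.21 m.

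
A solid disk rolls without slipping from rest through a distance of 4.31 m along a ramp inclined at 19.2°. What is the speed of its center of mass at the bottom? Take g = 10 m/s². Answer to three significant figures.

v ≈ 4.35 m/s

The moment of inertia is (1/2)MR², giving k ≡ I/(MR²) = 0.5.
Pure rolling means v = ωR; then KE = ½Mv² + ½I(v/R)² = ½(1+k)Mv² = (3/4)Mv².
The vertical drop is h = L sinθ = 4.31 × sin19.2° = 1.417 m.
Setting Mgh = (3/4)Mv² gives v = √(2gh/(1+k)) = √(2·10·1.417/1.5) ≈ 4.35 m/s.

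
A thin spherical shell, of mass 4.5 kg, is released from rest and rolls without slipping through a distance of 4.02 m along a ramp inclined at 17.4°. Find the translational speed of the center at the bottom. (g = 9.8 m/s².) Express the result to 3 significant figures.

v ≈ 3.76 m/s

Here I = (2/3)MR², so the shape factor k = I/(MR²) = 2/3.
The rolling condition ω = v/R makes the rotational term ½I(v/R)² = ½kMv², so KE_total = ½(1+k)Mv² = (5/6)Mv².
The vertical drop is h = L sinθ = 4.02 × sin17.4° = 1.202 m.
Setting Mgh = (5/6)Mv² gives v = √(2gh/(1+k)) = √(2·9.8·1.202/1.667) ≈ 3.76 m/s.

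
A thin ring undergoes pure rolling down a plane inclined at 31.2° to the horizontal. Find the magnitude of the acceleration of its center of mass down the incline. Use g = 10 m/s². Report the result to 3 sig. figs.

The moment of inertia is MR², giving k ≡ I/(MR²) = 1.
Along the incline Mg sinθ − f = Ma, and torque about the center fR = Iα = kMR²(a/R) gives f = kMa.
Eliminating f: Mg sinθ = (1+k)Ma, so a = g sinθ/(1+k) = 10 × sin31.2° / 2 ≈ 2.59 m/s².

a ≈ 2.59 m/s²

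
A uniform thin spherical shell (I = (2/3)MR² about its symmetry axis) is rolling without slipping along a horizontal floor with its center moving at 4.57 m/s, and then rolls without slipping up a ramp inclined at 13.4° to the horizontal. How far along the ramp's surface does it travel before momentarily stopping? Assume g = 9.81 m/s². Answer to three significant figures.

With I = (2/3)MR², the ratio k = I/(MR²) is 2/3.
The rolling condition ω = v/R makes the rotational term ½I(v/R)² = ½kMv², so KE_total = ½(1+k)Mv² = (5/6)Mv².
Setting this equal to Mgh gives the vertical rise h = (1+k)v₀²/(2g) = 1.667×4.57²/(2×9.81) = 1.774 m.
Along the incline, d = h/sinθ = 1.774/sin13.4° ≈ 7.66 m.

d ≈ 7.66 m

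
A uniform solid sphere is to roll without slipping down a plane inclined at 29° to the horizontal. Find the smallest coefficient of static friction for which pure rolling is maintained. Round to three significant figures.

μ_min ≈ 0.158

For this body I = (2/5)MR², i.e. k = I/(MR²) = 0.4.
Translational: Mg sinθ − f = Ma. Rotational about the CM: fR = Iα = kMRa, so f = kMa.
These give a = g sinθ/(1+k) and the required friction f = kMg sinθ/(1+k).
The normal force is N = Mg cosθ, so μ_min = f/N = k tanθ/(1+k).
μ_min = 0.4 × tan29° / 1.4 ≈ 0.158.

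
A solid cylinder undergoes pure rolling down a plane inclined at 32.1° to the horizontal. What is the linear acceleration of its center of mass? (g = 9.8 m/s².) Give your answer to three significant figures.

a ≈ 3.47 m/s²

Here I = (1/2)MR², so the shape factor k = I/(MR²) = 0.5.
Translational: Mg sinθ − f = Ma. Rotational about the CM: fR = Iα = kMRa, so f = kMa.
Eliminating f: Mg sinθ = (1+k)Ma, so a = g sinθ/(1+k) = 9.8 × sin32.1° / 1.5 ≈ 3.47 m/s².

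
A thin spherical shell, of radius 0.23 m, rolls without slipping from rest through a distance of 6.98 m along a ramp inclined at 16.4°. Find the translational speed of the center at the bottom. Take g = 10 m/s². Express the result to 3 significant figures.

The moment of inertia is (2/3)MR², giving k ≡ I/(MR²) = 2/3.
The rolling condition ω = v/R makes the rotational term ½I(v/R)² = ½kMv², so KE_total = ½(1+k)Mv² = (5/6)Mv².
The vertical drop is h = L sinθ = 6.98 × sin16.4° = 1.971 m.
Energy conservation: Mgh = (5/6)Mv², so v = √(2gh/(1+k)) = √(2 × 10 × 1.971 / 1.667) ≈ 4.86 m/s.

v ≈ 4.86 m/s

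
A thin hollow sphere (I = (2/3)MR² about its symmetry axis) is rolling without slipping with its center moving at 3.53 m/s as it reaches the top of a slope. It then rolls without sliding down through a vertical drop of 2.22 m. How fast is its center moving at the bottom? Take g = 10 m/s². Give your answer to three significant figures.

v ≈ 6.25 m/s

The moment of inertia is (2/3)MR², giving k ≡ I/(MR²) = 2/3.
Pure rolling means v = ωR; then KE = ½Mv² + ½I(v/R)² = ½(1+k)Mv² = (5/6)Mv².
Conserving energy between top and bottom: (5/6)Mv² = (5/6)Mv₀² + Mgh, hence v² = v₀² + 2gh/(1+k).
v = √(3.53² + 2×10×2.22/1.667) = √39.1 ≈ 6.25 m/s.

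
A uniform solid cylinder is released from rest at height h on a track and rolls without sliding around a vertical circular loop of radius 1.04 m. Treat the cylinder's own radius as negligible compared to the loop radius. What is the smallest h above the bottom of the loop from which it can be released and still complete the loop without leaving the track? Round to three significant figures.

h_min ≈ 2.86 m

With I = (1/2)MR², the ratio k = I/(MR²) is 0.5.
At the top of the loop, the minimum-contact condition is Mg = Mv_top²/r, so v_top² = gr.
With ω = v/R, the kinetic energy at speed v is ½(1+k)Mv² = (3/4)Mv².
Energy conservation from release (height h) to the top (height 2r): Mgh = Mg(2r) + (3/4)M·gr.
Thus h_min = 2r + (1+k)r/2 = r(2 + 1.5/2) = 1.04 × 2.75 ≈ 2.86 m.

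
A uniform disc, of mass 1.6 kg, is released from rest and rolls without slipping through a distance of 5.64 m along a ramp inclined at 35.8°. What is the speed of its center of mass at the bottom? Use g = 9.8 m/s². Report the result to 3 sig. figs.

Here I = (1/2)MR², so the shape factor k = I/(MR²) = 0.5.
The rolling condition ω = v/R makes the rotational term ½I(v/R)² = ½kMv², so KE_total = ½(1+k)Mv² = (3/4)Mv².
The vertical drop is h = L sinθ = 5.64 × sin35.8° = 3.299 m.
Setting Mgh = (3/4)Mv² gives v = √(2gh/(1+k)) = √(2·9.8·3.299/1.5) ≈ 6.57 m/s.

v ≈ 6.57 m/s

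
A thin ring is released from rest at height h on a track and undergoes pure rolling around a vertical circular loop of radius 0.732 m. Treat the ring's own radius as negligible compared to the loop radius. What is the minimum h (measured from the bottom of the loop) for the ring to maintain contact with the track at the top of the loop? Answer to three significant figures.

h_min ≈ 2.20 m

With I = MR², the ratio k = I/(MR²) is 1.
At the top of the loop, the minimum-contact condition is Mg = Mv_top²/r, so v_top² = gr.
With ω = v/R, the kinetic energy at speed v is ½(1+k)Mv² = Mv².
Energy conservation from release (height h) to the top (height 2r): Mgh = Mg(2r) + M·gr.
Thus h_min = 2r + (1+k)r/2 = r(2 + 2/2) = 0.732 × 3 ≈ 2.20 m.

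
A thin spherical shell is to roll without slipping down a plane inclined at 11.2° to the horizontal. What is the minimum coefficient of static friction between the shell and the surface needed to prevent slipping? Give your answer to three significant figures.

Here I = (2/3)MR², so the shape factor k = I/(MR²) = 2/3.
Translational: Mg sinθ − f = Ma. Rotational about the CM: fR = Iα = kMRa, so f = kMa.
These give a = g sinθ/(1+k) and the required friction f = kMg sinθ/(1+k).
The normal force is N = Mg cosθ, so μ_min = f/N = k tanθ/(1+k).
μ_min = (2/3) × tan11.2° / 1.667 ≈ 0.0792.

μ_min ≈ 0.0792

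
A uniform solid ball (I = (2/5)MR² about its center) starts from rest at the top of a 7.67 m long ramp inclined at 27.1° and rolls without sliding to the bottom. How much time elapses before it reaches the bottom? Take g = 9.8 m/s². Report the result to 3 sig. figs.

t ≈ 2.19 s

For this body I = (2/5)MR², i.e. k = I/(MR²) = 0.4.
Translational: Mg sinθ − f = Ma. Rotational about the CM: fR = Iα = kMRa, so f = kMa.
Hence a = g sinθ/(1+k) = 9.8×sin27.1°/1.4 = 3.189 m/s².
With constant a from rest, t = √(2L/a) = √(2·7.67/3.189) ≈ 2.19 s.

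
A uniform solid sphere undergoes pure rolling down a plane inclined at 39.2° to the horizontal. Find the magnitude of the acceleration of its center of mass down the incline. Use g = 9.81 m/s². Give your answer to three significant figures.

The moment of inertia is (2/5)MR², giving k ≡ I/(MR²) = 0.4.
Newton's second law down the slope: Mg sinθ − f = Ma. The torque equation fR = Iα (with α = a/R) gives f = kMa.
Eliminating f: Mg sinθ = (1+k)Ma, so a = g sinθ/(1+k) = 9.81 × sin39.2° / 1.4 ≈ 4.43 m/s².

a ≈ 4.43 m/s²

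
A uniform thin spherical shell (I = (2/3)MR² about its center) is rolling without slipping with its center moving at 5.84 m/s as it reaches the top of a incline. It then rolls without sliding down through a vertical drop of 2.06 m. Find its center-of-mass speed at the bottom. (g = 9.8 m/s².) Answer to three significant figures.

v ≈ 7.64 m/s

Here I = (2/3)MR², so the shape factor k = I/(MR²) = 2/3.
Since it rolls without slipping, ω = v/R and KE = ½Mv² + ½Iω² = ½(1+k)Mv² = (5/6)Mv².
Energy conservation: (5/6)Mv₀² + Mgh = (5/6)Mv², so v² = v₀² + 2gh/(1+k).
v = √(5.84² + 2×9.8×2.06/1.667) = √58.33 ≈ 7.64 m/s.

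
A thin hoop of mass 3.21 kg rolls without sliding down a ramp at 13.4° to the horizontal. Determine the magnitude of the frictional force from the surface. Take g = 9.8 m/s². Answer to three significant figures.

f ≈ 3.65 N

Here I = MR², so the shape factor k = I/(MR²) = 1.
Translational: Mg sinθ − f = Ma. Rotational about the CM: fR = Iα = kMRa, so f = kMa.
Combining, a = g sinθ/(1+k) and f = kMa = kMg sinθ/(1+k).
f = 1 × 3.21 × 9.8 × sin13.4° / 2 ≈ 3.65 N.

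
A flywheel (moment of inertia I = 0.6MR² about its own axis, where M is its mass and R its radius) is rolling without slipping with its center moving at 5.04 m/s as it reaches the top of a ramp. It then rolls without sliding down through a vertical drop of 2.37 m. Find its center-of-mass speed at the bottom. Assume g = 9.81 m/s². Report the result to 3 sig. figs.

With I = 0.6MR², the ratio k = I/(MR²) is 0.6.
Since it rolls without slipping, ω = v/R and KE = ½Mv² + ½Iω² = ½(1+k)Mv² = (4/5)Mv².
Energy conservation: (4/5)Mv₀² + Mgh = (4/5)Mv², so v² = v₀² + 2gh/(1+k).
v = √(5.04² + 2×9.81×2.37/1.6) = √54.46 ≈ 7.38 m/s.

v ≈ 7.38 m/s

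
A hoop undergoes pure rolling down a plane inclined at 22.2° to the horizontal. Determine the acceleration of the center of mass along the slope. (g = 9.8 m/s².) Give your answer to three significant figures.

Here I = MR², so the shape factor k = I/(MR²) = 1.
Newton's second law down the slope: Mg sinθ − f = Ma. The torque equation fR = Iα (with α = a/R) gives f = kMa.
Eliminating f: Mg sinθ = (1+k)Ma, so a = g sinθ/(1+k) = 9.8 × sin22.2° / 2 ≈ 1.85 m/s².

a ≈ 1.85 m/s²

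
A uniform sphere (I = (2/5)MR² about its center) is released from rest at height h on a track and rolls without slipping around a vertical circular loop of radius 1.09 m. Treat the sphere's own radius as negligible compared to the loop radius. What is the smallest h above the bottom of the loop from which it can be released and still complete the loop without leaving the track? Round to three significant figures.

With I = (2/5)MR², the ratio k = I/(MR²) is 0.4.
At the top, contact is just lost when gravity alone supplies the centripetal force: Mg = Mv_top²/r, i.e. v_top² = gr.
With ω = v/R, the kinetic energy at speed v is ½(1+k)Mv² = (7/10)Mv².
Energy conservation from release (height h) to the top (height 2r): Mgh = Mg(2r) + (7/10)M·gr.
Thus h_min = 2r + (1+k)r/2 = r(2 + 1.4/2) = 1.09 × 2.7 ≈ 2.94 m.

h_min ≈ 2.94 m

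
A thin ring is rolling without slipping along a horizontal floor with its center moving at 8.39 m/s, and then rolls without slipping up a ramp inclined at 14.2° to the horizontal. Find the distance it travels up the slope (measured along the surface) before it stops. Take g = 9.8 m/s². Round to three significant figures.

d ≈ 29.3 m

With I = MR², the ratio k = I/(MR²) is 1.
Rolling without slipping gives ω = v/R, so the total kinetic energy is ½Mv² + ½Iω² = ½(1+k)Mv² = Mv².
Setting this equal to Mgh gives the vertical rise h = (1+k)v₀²/(2g) = 2×8.39²/(2×9.8) = 7.183 m.
Along the incline, d = h/sinθ = 7.183/sin14.2° ≈ 29.3 m.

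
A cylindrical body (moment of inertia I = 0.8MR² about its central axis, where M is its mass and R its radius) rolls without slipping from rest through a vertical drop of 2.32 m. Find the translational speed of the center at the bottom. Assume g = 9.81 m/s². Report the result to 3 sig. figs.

v ≈ 5.03 m/s

With I = 0.8MR², the ratio k = I/(MR²) is 0.8.
The rolling condition ω = v/R makes the rotational term ½I(v/R)² = ½kMv², so KE_total = ½(1+k)Mv² = (9/10)Mv².
Setting Mgh = (9/10)Mv² gives v = √(2gh/(1+k)) = √(2·9.81·2.32/1.8) ≈ 5.03 m/s.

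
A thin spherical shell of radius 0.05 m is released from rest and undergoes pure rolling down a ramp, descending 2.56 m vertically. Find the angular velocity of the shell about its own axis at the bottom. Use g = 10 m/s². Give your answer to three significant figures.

ω ≈ 111 rad/s

For this body I = (2/3)MR², i.e. k = I/(MR²) = 2/3.
Since it rolls without slipping, ω = v/R and KE = ½Mv² + ½Iω² = ½(1+k)Mv² = (5/6)Mv².
Energy conservation Mgh = ½(1+k)Mv² gives v = √(2gh/(1+k)) = √(2 × 10 × 2.56 / 1.667) = 5.543 m/s.
The angular speed follows from ω = v/R = 5.543/0.05 ≈ 111 rad/s.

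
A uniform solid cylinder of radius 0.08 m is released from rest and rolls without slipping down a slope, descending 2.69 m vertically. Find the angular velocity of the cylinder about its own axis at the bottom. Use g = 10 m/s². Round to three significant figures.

With I = (1/2)MR², the ratio k = I/(MR²) is 0.5.
Pure rolling means v = ωR; then KE = ½Mv² + ½I(v/R)² = ½(1+k)Mv² = (3/4)Mv².
Energy conservation Mgh = ½(1+k)Mv² gives v = √(2gh/(1+k)) = √(2 × 10 × 2.69 / 1.5) = 5.989 m/s.
The angular speed follows from ω = v/R = 5.989/0.08 ≈ 74.9 rad/s.

ω ≈ 74.9 rad/s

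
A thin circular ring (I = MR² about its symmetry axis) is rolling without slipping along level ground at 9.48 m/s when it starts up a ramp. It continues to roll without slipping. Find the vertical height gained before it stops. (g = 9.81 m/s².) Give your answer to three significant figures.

h ≈ 9.16 m

For this body I = MR², i.e. k = I/(MR²) = 1.
The rolling condition ω = v/R makes the rotational term ½I(v/R)² = ½kMv², so KE_total = ½(1+k)Mv² = Mv².
All of this converts to potential energy at the highest point: Mv₀² = Mgh.
Thus h = (1+k)v₀²/(2g) = 2 × 9.48² / (2 × 9.81) ≈ 9.16 m.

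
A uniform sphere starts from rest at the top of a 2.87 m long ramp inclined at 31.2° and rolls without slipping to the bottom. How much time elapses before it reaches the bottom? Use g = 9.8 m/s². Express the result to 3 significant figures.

t ≈ 1.26 s

Here I = (2/5)MR², so the shape factor k = I/(MR²) = 0.4.
Newton's second law down the slope: Mg sinθ − f = Ma. The torque equation fR = Iα (with α = a/R) gives f = kMa.
Hence a = g sinθ/(1+k) = 9.8×sin31.2°/1.4 = 3.626 m/s².
Starting from rest, L = ½at², so t = √(2L/a) = √(2×2.87/3.626) ≈ 1.26 s.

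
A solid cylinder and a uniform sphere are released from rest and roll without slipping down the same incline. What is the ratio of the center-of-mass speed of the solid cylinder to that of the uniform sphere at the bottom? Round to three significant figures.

Each satisfies Mgh = ½(1+k)Mv² with k = I/(MR²), so v ∝ 1/√(1+k).
For the solid cylinder k = 0.5; for the uniform sphere k = 0.4.
v₁/v₂ = √((1+k₂)/(1+k₁)) = √(1.4/1.5) ≈ 0.966.

v_ratio ≈ 0.966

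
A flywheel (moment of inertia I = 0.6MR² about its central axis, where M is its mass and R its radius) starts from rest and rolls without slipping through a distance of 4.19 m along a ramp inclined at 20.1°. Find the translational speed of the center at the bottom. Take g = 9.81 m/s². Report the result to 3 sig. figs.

v ≈ 4.20 m/s

With I = 0.6MR², the ratio k = I/(MR²) is 0.6.
Pure rolling means v = ωR; then KE = ½Mv² + ½I(v/R)² = ½(1+k)Mv² = (4/5)Mv².
The vertical drop is h = L sinθ = 4.19 × sin20.1° = 1.44 m.
Energy conservation: Mgh = (4/5)Mv², so v = √(2gh/(1+k)) = √(2 × 9.81 × 1.44 / 1.6) ≈ 4.20 m/s.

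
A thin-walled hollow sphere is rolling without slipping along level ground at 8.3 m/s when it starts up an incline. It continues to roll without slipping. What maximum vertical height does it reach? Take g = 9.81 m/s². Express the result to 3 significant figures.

h ≈ 5.85 m

The moment of inertia is (2/3)MR², giving k ≡ I/(MR²) = 2/3.
Rolling without slipping gives ω = v/R, so the total kinetic energy is ½Mv² + ½Iω² = ½(1+k)Mv² = (5/6)Mv².
All of this converts to potential energy at the highest point: (5/6)Mv₀² = Mgh.
Thus h = (1+k)v₀²/(2g) = 1.667 × 8.3² / (2 × 9.81) ≈ 5.85 m.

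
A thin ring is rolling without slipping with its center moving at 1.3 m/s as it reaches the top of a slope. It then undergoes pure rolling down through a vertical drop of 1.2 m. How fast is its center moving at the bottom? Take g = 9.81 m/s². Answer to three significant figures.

v ≈ 3.67 m/s

With I = MR², the ratio k = I/(MR²) is 1.
Pure rolling means v = ωR; then KE = ½Mv² + ½I(v/R)² = ½(1+k)Mv² = Mv².
Conserving energy between top and bottom: Mv² = Mv₀² + Mgh, hence v² = v₀² + 2gh/(1+k).
v = √(1.3² + 2×9.81×1.2/2) = √13.46 ≈ 3.67 m/s.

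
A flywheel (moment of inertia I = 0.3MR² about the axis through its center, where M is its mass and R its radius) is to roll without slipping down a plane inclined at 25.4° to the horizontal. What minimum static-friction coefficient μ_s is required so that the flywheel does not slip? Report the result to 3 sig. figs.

μ_min ≈ 0.110

The moment of inertia is 0.3MR², giving k ≡ I/(MR²) = 0.3.
Translational: Mg sinθ − f = Ma. Rotational about the CM: fR = Iα = kMRa, so f = kMa.
These give a = g sinθ/(1+k) and the required friction f = kMg sinθ/(1+k).
The normal force is N = Mg cosθ, so μ_min = f/N = k tanθ/(1+k).
μ_min = 0.3 × tan25.4° / 1.3 ≈ 0.110.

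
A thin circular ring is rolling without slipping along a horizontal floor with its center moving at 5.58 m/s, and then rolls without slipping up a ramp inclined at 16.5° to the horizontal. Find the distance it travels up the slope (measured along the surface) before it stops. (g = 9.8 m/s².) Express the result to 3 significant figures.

d ≈ 11.2 m

For this body I = MR², i.e. k = I/(MR²) = 1.
Pure rolling means v = ωR; then KE = ½Mv² + ½I(v/R)² = ½(1+k)Mv² = Mv².
Setting this equal to Mgh gives the vertical rise h = (1+k)v₀²/(2g) = 2×5.58²/(2×9.8) = 3.177 m.
The distance along the slope is d = h/sinθ = 3.177/sin16.5° ≈ 11.2 m.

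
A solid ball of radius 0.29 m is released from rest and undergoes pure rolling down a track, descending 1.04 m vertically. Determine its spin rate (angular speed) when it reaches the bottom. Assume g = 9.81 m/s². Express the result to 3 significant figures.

ω ≈ 13.2 rad/s

For this body I = (2/5)MR², i.e. k = I/(MR²) = 0.4.
Rolling without slipping gives ω = v/R, so the total kinetic energy is ½Mv² + ½Iω² = ½(1+k)Mv² = (7/10)Mv².
Energy conservation Mgh = ½(1+k)Mv² gives v = √(2gh/(1+k)) = √(2 × 9.81 × 1.04 / 1.4) = 3.818 m/s.
The angular speed follows from ω = v/R = 3.818/0.29 ≈ 13.2 rad/s.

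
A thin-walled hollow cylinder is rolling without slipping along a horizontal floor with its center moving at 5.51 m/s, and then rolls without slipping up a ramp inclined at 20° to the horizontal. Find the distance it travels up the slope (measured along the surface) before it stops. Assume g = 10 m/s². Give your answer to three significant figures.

With I = MR², the ratio k = I/(MR²) is 1.
Rolling without slipping gives ω = v/R, so the total kinetic energy is ½Mv² + ½Iω² = ½(1+k)Mv² = Mv².
Setting this equal to Mgh gives the vertical rise h = (1+k)v₀²/(2g) = 2×5.51²/(2×10) = 3.036 m.
The distance along the slope is d = h/sinθ = 3.036/sin20° ≈ 8.88 m.

d ≈ 8.88 m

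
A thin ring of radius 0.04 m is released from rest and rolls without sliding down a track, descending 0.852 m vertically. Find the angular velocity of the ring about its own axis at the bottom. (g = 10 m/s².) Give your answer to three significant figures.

ω ≈ 73.0 rad/s

Here I = MR², so the shape factor k = I/(MR²) = 1.
The rolling condition ω = v/R makes the rotational term ½I(v/R)² = ½kMv², so KE_total = ½(1+k)Mv² = Mv².
Energy conservation Mgh = ½(1+k)Mv² gives v = √(2gh/(1+k)) = √(2 × 10 × 0.852 / 2) = 2.919 m/s.
Then ω = v/R = 2.919 / 0.04 ≈ 73.0 rad/s.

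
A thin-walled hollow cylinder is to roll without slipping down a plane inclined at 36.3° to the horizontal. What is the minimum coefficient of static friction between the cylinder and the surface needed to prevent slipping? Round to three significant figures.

Here I = MR², so the shape factor k = I/(MR²) = 1.
Along the incline Mg sinθ − f = Ma, and torque about the center fR = Iα = kMR²(a/R) gives f = kMa.
These give a = g sinθ/(1+k) and the required friction f = kMg sinθ/(1+k).
The normal force is N = Mg cosθ, so μ_min = f/N = k tanθ/(1+k).
μ_min = 1 × tan36.3° / 2 ≈ 0.367.

μ_min ≈ 0.367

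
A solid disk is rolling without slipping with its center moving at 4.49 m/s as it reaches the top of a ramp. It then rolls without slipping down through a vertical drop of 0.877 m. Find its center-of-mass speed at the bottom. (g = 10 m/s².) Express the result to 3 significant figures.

Here I = (1/2)MR², so the shape factor k = I/(MR²) = 0.5.
Pure rolling means v = ωR; then KE = ½Mv² + ½I(v/R)² = ½(1+k)Mv² = (3/4)Mv².
Energy conservation: (3/4)Mv₀² + Mgh = (3/4)Mv², so v² = v₀² + 2gh/(1+k).
v = √(4.49² + 2×10×0.877/1.5) = √31.85 ≈ 5.64 m/s.

v ≈ 5.64 m/s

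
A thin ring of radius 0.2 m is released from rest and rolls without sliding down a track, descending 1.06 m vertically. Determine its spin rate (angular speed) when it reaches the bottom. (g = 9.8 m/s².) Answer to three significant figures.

ω ≈ 16.1 rad/s

The moment of inertia is MR², giving k ≡ I/(MR²) = 1.
Since it rolls without slipping, ω = v/R and KE = ½Mv² + ½Iω² = ½(1+k)Mv² = Mv².
Energy conservation Mgh = ½(1+k)Mv² gives v = √(2gh/(1+k)) = √(2 × 9.8 × 1.06 / 2) = 3.223 m/s.
The angular speed follows from ω = v/R = 3.223/0.2 ≈ 16.1 rad/s.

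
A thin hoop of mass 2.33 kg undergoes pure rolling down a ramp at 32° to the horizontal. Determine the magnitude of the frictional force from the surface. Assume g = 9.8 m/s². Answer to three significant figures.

The moment of inertia is MR², giving k ≡ I/(MR²) = 1.
Translational: Mg sinθ − f = Ma. Rotational about the CM: fR = Iα = kMRa, so f = kMa.
Combining, a = g sinθ/(1+k) and f = kMa = kMg sinθ/(1+k).
f = 1 × 2.33 × 9.8 × sin32° / 2 ≈ 6.05 N.

f ≈ 6.05 N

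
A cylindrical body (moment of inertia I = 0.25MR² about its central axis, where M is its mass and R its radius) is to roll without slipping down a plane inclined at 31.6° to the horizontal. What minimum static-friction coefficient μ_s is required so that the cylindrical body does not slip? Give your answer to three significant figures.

The moment of inertia is 0.25MR², giving k ≡ I/(MR²) = 0.25.
Along the incline Mg sinθ − f = Ma, and torque about the center fR = Iα = kMR²(a/R) gives f = kMa.
These give a = g sinθ/(1+k) and the required friction f = kMg sinθ/(1+k).
With N = Mg cosθ, the no-slip condition f ≤ μN gives μ_min = f/N = k tanθ/(1+k).
μ_min = 0.25 × tan31.6° / 1.25 ≈ 0.123.

μ_min ≈ 0.123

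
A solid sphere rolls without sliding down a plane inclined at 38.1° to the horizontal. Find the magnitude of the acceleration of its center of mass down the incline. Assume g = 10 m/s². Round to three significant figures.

With I = (2/5)MR², the ratio k = I/(MR²) is 0.4.
Newton's second law down the slope: Mg sinθ − f = Ma. The torque equation fR = Iα (with α = a/R) gives f = kMa.
Eliminating f: Mg sinθ = (1+k)Ma, so a = g sinθ/(1+k) = 10 × sin38.1° / 1.4 ≈ 4.41 m/s².

a ≈ 4.41 m/s²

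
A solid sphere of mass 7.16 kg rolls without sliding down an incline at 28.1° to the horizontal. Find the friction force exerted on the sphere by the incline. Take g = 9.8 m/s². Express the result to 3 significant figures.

f ≈ 9.44 N

Here I = (2/5)MR², so the shape factor k = I/(MR²) = 0.4.
Along the incline Mg sinθ − f = Ma, and torque about the center fR = Iα = kMR²(a/R) gives f = kMa.
Combining, a = g sinθ/(1+k) and f = kMa = kMg sinθ/(1+k).
f = 0.4 × 7.16 × 9.8 × sin28.1° / 1.4 ≈ 9.44 N.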